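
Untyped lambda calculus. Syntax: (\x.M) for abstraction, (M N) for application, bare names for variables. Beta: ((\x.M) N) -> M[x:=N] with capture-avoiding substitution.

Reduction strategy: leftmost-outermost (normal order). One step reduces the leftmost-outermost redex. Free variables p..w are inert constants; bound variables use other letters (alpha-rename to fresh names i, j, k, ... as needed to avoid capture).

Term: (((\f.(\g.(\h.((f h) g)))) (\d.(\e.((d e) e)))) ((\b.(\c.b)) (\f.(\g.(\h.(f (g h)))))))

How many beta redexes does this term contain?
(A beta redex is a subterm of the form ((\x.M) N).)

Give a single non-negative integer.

Answer: 2

Derivation:
Term: (((\f.(\g.(\h.((f h) g)))) (\d.(\e.((d e) e)))) ((\b.(\c.b)) (\f.(\g.(\h.(f (g h)))))))
  Redex: ((\f.(\g.(\h.((f h) g)))) (\d.(\e.((d e) e))))
  Redex: ((\b.(\c.b)) (\f.(\g.(\h.(f (g h))))))
Total redexes: 2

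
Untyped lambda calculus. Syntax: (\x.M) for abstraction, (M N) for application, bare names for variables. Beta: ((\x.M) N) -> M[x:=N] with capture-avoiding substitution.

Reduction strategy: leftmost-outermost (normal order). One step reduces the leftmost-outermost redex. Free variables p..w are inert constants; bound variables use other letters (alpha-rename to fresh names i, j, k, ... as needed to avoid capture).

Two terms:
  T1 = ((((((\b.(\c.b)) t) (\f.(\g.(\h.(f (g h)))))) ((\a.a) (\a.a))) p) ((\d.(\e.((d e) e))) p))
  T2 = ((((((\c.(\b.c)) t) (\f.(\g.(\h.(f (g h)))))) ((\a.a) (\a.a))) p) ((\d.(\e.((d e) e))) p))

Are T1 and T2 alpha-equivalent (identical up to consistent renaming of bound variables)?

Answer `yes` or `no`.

Term 1: ((((((\b.(\c.b)) t) (\f.(\g.(\h.(f (g h)))))) ((\a.a) (\a.a))) p) ((\d.(\e.((d e) e))) p))
Term 2: ((((((\c.(\b.c)) t) (\f.(\g.(\h.(f (g h)))))) ((\a.a) (\a.a))) p) ((\d.(\e.((d e) e))) p))
Alpha-equivalence: compare structure up to binder renaming.
Result: True

Answer: yes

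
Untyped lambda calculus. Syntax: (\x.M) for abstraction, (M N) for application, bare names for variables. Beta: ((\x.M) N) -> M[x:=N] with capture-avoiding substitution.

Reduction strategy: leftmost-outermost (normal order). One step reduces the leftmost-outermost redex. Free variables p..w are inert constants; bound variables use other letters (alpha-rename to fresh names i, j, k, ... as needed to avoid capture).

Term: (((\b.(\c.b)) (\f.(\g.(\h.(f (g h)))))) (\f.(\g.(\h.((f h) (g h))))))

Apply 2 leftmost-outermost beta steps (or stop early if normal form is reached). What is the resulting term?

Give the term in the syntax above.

Answer: (\f.(\g.(\h.(f (g h)))))

Derivation:
Step 0: (((\b.(\c.b)) (\f.(\g.(\h.(f (g h)))))) (\f.(\g.(\h.((f h) (g h))))))
Step 1: ((\c.(\f.(\g.(\h.(f (g h)))))) (\f.(\g.(\h.((f h) (g h))))))
Step 2: (\f.(\g.(\h.(f (g h)))))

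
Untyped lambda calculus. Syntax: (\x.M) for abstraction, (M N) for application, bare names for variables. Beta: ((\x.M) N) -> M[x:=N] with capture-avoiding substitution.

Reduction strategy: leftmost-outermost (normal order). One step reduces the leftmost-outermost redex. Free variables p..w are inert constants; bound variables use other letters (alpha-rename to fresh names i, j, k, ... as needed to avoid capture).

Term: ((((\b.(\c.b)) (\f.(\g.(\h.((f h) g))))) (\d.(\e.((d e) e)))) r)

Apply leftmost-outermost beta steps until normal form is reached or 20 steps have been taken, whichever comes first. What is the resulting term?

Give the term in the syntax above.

Step 0: ((((\b.(\c.b)) (\f.(\g.(\h.((f h) g))))) (\d.(\e.((d e) e)))) r)
Step 1: (((\c.(\f.(\g.(\h.((f h) g))))) (\d.(\e.((d e) e)))) r)
Step 2: ((\f.(\g.(\h.((f h) g)))) r)
Step 3: (\g.(\h.((r h) g)))

Answer: (\g.(\h.((r h) g)))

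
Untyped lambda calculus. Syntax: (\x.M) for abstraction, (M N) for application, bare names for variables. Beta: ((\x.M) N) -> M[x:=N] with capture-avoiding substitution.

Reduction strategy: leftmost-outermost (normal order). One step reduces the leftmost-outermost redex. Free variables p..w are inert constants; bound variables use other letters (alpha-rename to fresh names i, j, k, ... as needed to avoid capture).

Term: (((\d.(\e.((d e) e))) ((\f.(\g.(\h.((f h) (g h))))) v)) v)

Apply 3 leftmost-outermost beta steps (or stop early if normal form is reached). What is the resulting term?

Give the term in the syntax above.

Answer: (((\g.(\h.((v h) (g h)))) v) v)

Derivation:
Step 0: (((\d.(\e.((d e) e))) ((\f.(\g.(\h.((f h) (g h))))) v)) v)
Step 1: ((\e.((((\f.(\g.(\h.((f h) (g h))))) v) e) e)) v)
Step 2: ((((\f.(\g.(\h.((f h) (g h))))) v) v) v)
Step 3: (((\g.(\h.((v h) (g h)))) v) v)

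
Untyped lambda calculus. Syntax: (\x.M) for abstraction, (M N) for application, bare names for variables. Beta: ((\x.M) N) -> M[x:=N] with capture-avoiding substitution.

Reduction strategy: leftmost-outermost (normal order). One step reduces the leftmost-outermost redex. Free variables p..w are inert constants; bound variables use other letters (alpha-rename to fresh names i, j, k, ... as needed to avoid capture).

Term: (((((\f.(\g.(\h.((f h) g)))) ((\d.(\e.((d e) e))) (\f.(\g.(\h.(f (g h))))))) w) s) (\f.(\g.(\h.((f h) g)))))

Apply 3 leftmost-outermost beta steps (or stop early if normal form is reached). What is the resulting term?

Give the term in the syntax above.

Step 0: (((((\f.(\g.(\h.((f h) g)))) ((\d.(\e.((d e) e))) (\f.(\g.(\h.(f (g h))))))) w) s) (\f.(\g.(\h.((f h) g)))))
Step 1: ((((\g.(\h.((((\d.(\e.((d e) e))) (\f.(\g.(\h.(f (g h)))))) h) g))) w) s) (\f.(\g.(\h.((f h) g)))))
Step 2: (((\h.((((\d.(\e.((d e) e))) (\f.(\g.(\h.(f (g h)))))) h) w)) s) (\f.(\g.(\h.((f h) g)))))
Step 3: (((((\d.(\e.((d e) e))) (\f.(\g.(\h.(f (g h)))))) s) w) (\f.(\g.(\h.((f h) g)))))

Answer: (((((\d.(\e.((d e) e))) (\f.(\g.(\h.(f (g h)))))) s) w) (\f.(\g.(\h.((f h) g)))))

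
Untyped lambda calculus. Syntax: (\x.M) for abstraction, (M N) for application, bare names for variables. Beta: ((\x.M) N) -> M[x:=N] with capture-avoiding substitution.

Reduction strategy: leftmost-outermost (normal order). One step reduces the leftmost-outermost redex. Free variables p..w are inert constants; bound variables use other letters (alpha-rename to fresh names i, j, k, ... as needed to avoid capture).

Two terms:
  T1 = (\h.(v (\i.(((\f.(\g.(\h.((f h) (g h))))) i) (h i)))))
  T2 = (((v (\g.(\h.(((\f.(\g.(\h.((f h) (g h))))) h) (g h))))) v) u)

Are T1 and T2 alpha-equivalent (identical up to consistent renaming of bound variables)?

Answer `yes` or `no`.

Term 1: (\h.(v (\i.(((\f.(\g.(\h.((f h) (g h))))) i) (h i)))))
Term 2: (((v (\g.(\h.(((\f.(\g.(\h.((f h) (g h))))) h) (g h))))) v) u)
Alpha-equivalence: compare structure up to binder renaming.
Result: False

Answer: no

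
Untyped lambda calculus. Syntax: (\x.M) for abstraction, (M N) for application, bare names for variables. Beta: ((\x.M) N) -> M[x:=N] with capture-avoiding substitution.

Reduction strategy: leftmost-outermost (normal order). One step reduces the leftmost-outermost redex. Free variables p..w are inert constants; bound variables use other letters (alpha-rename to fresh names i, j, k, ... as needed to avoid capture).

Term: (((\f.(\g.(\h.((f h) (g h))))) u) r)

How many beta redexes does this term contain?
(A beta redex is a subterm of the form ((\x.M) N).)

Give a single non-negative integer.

Term: (((\f.(\g.(\h.((f h) (g h))))) u) r)
  Redex: ((\f.(\g.(\h.((f h) (g h))))) u)
Total redexes: 1

Answer: 1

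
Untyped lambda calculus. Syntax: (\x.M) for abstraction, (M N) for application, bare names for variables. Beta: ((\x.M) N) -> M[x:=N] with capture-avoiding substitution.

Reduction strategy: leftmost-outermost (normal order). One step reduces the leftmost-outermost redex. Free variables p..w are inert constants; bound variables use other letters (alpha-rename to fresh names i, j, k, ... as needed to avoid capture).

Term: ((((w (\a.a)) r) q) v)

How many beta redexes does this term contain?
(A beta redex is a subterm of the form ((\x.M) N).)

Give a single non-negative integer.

Term: ((((w (\a.a)) r) q) v)
  (no redexes)
Total redexes: 0

Answer: 0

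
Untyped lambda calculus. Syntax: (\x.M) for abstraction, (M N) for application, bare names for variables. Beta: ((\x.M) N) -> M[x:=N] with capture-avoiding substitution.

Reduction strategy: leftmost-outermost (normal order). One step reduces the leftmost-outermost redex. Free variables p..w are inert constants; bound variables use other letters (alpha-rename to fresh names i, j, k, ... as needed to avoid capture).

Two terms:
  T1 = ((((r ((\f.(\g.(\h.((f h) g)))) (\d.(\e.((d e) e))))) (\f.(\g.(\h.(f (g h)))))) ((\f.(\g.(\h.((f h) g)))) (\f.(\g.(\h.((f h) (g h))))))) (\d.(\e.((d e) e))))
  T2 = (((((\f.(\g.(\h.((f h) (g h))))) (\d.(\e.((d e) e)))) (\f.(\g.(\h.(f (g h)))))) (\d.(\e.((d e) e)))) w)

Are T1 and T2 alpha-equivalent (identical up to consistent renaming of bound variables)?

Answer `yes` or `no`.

Answer: no

Derivation:
Term 1: ((((r ((\f.(\g.(\h.((f h) g)))) (\d.(\e.((d e) e))))) (\f.(\g.(\h.(f (g h)))))) ((\f.(\g.(\h.((f h) g)))) (\f.(\g.(\h.((f h) (g h))))))) (\d.(\e.((d e) e))))
Term 2: (((((\f.(\g.(\h.((f h) (g h))))) (\d.(\e.((d e) e)))) (\f.(\g.(\h.(f (g h)))))) (\d.(\e.((d e) e)))) w)
Alpha-equivalence: compare structure up to binder renaming.
Result: False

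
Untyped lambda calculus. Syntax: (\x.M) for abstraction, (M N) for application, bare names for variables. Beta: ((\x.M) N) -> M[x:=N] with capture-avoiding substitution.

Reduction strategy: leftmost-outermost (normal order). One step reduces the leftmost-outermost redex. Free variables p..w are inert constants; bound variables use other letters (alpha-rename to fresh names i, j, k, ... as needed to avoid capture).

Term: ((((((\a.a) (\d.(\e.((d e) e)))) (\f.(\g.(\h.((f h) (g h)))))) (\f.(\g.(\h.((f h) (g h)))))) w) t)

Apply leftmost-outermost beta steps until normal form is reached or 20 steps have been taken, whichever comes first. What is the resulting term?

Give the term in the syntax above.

Answer: ((w t) (\h.((w h) (t h))))

Derivation:
Step 0: ((((((\a.a) (\d.(\e.((d e) e)))) (\f.(\g.(\h.((f h) (g h)))))) (\f.(\g.(\h.((f h) (g h)))))) w) t)
Step 1: (((((\d.(\e.((d e) e))) (\f.(\g.(\h.((f h) (g h)))))) (\f.(\g.(\h.((f h) (g h)))))) w) t)
Step 2: ((((\e.(((\f.(\g.(\h.((f h) (g h))))) e) e)) (\f.(\g.(\h.((f h) (g h)))))) w) t)
Step 3: (((((\f.(\g.(\h.((f h) (g h))))) (\f.(\g.(\h.((f h) (g h)))))) (\f.(\g.(\h.((f h) (g h)))))) w) t)
Step 4: ((((\g.(\h.(((\f.(\g.(\h.((f h) (g h))))) h) (g h)))) (\f.(\g.(\h.((f h) (g h)))))) w) t)
Step 5: (((\h.(((\f.(\g.(\h.((f h) (g h))))) h) ((\f.(\g.(\h.((f h) (g h))))) h))) w) t)
Step 6: ((((\f.(\g.(\h.((f h) (g h))))) w) ((\f.(\g.(\h.((f h) (g h))))) w)) t)
Step 7: (((\g.(\h.((w h) (g h)))) ((\f.(\g.(\h.((f h) (g h))))) w)) t)
Step 8: ((\h.((w h) (((\f.(\g.(\h.((f h) (g h))))) w) h))) t)
Step 9: ((w t) (((\f.(\g.(\h.((f h) (g h))))) w) t))
Step 10: ((w t) ((\g.(\h.((w h) (g h)))) t))
Step 11: ((w t) (\h.((w h) (t h))))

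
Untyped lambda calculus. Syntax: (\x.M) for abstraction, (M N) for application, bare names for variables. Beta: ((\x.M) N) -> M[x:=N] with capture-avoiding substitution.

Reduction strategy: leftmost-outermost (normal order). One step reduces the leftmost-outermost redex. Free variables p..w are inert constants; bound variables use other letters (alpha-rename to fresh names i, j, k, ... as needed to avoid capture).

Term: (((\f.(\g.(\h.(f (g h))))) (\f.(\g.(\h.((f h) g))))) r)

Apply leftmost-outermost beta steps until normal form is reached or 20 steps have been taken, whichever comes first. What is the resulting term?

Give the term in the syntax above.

Step 0: (((\f.(\g.(\h.(f (g h))))) (\f.(\g.(\h.((f h) g))))) r)
Step 1: ((\g.(\h.((\f.(\g.(\h.((f h) g)))) (g h)))) r)
Step 2: (\h.((\f.(\g.(\h.((f h) g)))) (r h)))
Step 3: (\h.(\g.(\i.(((r h) i) g))))

Answer: (\h.(\g.(\i.(((r h) i) g))))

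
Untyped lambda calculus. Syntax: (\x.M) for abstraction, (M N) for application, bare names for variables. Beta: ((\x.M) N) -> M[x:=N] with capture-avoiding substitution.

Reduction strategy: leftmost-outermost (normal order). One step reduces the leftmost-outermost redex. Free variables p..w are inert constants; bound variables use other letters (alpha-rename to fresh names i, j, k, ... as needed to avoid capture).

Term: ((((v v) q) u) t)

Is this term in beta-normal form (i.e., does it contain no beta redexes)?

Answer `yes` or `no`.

Term: ((((v v) q) u) t)
No beta redexes found.

Answer: yes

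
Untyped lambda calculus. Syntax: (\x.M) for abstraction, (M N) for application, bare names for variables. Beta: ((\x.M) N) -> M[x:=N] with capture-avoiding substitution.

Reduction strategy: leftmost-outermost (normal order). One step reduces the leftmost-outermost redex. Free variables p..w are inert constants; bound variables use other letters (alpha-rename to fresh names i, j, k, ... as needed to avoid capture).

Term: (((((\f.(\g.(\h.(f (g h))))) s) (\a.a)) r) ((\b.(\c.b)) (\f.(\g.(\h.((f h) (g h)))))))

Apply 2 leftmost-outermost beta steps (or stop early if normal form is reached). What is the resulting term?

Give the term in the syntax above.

Step 0: (((((\f.(\g.(\h.(f (g h))))) s) (\a.a)) r) ((\b.(\c.b)) (\f.(\g.(\h.((f h) (g h)))))))
Step 1: ((((\g.(\h.(s (g h)))) (\a.a)) r) ((\b.(\c.b)) (\f.(\g.(\h.((f h) (g h)))))))
Step 2: (((\h.(s ((\a.a) h))) r) ((\b.(\c.b)) (\f.(\g.(\h.((f h) (g h)))))))

Answer: (((\h.(s ((\a.a) h))) r) ((\b.(\c.b)) (\f.(\g.(\h.((f h) (g h)))))))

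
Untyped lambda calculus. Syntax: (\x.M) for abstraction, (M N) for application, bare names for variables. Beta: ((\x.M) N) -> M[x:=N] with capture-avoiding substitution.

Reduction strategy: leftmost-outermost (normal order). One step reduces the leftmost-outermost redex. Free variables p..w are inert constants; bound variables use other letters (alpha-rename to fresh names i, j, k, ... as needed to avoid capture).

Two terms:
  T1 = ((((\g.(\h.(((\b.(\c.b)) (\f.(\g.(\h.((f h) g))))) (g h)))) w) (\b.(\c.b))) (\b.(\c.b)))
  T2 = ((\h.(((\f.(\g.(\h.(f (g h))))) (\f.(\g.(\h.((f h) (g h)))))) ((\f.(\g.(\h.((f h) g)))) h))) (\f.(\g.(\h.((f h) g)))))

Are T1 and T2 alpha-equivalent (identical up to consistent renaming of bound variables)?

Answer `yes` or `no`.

Term 1: ((((\g.(\h.(((\b.(\c.b)) (\f.(\g.(\h.((f h) g))))) (g h)))) w) (\b.(\c.b))) (\b.(\c.b)))
Term 2: ((\h.(((\f.(\g.(\h.(f (g h))))) (\f.(\g.(\h.((f h) (g h)))))) ((\f.(\g.(\h.((f h) g)))) h))) (\f.(\g.(\h.((f h) g)))))
Alpha-equivalence: compare structure up to binder renaming.
Result: False

Answer: no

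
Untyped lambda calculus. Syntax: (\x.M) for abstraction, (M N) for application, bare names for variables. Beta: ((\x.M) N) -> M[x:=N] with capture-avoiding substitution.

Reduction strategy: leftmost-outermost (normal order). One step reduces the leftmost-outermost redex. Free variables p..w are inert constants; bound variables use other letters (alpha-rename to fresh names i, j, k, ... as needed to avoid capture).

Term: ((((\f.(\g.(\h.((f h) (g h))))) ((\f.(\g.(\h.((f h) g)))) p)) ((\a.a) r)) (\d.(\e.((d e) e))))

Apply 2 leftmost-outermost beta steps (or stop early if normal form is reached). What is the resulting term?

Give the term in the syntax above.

Answer: ((\h.((((\f.(\g.(\h.((f h) g)))) p) h) (((\a.a) r) h))) (\d.(\e.((d e) e))))

Derivation:
Step 0: ((((\f.(\g.(\h.((f h) (g h))))) ((\f.(\g.(\h.((f h) g)))) p)) ((\a.a) r)) (\d.(\e.((d e) e))))
Step 1: (((\g.(\h.((((\f.(\g.(\h.((f h) g)))) p) h) (g h)))) ((\a.a) r)) (\d.(\e.((d e) e))))
Step 2: ((\h.((((\f.(\g.(\h.((f h) g)))) p) h) (((\a.a) r) h))) (\d.(\e.((d e) e))))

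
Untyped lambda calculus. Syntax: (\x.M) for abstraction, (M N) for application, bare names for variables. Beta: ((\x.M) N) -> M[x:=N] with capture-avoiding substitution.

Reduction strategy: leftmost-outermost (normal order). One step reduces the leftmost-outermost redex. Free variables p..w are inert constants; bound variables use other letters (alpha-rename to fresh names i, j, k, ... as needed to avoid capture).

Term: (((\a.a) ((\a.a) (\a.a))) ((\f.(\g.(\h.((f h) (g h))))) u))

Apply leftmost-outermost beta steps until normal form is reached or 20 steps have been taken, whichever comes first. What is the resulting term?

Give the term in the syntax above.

Answer: (\g.(\h.((u h) (g h))))

Derivation:
Step 0: (((\a.a) ((\a.a) (\a.a))) ((\f.(\g.(\h.((f h) (g h))))) u))
Step 1: (((\a.a) (\a.a)) ((\f.(\g.(\h.((f h) (g h))))) u))
Step 2: ((\a.a) ((\f.(\g.(\h.((f h) (g h))))) u))
Step 3: ((\f.(\g.(\h.((f h) (g h))))) u)
Step 4: (\g.(\h.((u h) (g h))))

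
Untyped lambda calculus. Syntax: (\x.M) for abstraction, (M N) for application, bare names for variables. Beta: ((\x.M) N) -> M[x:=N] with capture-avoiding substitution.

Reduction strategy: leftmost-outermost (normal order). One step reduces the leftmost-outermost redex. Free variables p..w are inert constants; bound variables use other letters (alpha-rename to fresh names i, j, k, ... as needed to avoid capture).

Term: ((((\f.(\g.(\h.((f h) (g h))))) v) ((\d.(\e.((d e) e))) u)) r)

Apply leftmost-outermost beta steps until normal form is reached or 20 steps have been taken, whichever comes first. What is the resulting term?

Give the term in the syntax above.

Answer: ((v r) ((u r) r))

Derivation:
Step 0: ((((\f.(\g.(\h.((f h) (g h))))) v) ((\d.(\e.((d e) e))) u)) r)
Step 1: (((\g.(\h.((v h) (g h)))) ((\d.(\e.((d e) e))) u)) r)
Step 2: ((\h.((v h) (((\d.(\e.((d e) e))) u) h))) r)
Step 3: ((v r) (((\d.(\e.((d e) e))) u) r))
Step 4: ((v r) ((\e.((u e) e)) r))
Step 5: ((v r) ((u r) r))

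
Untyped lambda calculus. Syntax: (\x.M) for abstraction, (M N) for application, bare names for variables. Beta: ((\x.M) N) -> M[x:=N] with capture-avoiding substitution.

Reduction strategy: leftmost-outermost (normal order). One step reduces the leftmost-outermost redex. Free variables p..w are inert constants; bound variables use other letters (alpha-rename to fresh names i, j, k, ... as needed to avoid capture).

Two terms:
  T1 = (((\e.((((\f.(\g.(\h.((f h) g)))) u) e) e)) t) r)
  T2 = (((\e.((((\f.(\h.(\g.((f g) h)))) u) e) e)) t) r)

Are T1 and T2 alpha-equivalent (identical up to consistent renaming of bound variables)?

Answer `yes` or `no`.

Answer: yes

Derivation:
Term 1: (((\e.((((\f.(\g.(\h.((f h) g)))) u) e) e)) t) r)
Term 2: (((\e.((((\f.(\h.(\g.((f g) h)))) u) e) e)) t) r)
Alpha-equivalence: compare structure up to binder renaming.
Result: True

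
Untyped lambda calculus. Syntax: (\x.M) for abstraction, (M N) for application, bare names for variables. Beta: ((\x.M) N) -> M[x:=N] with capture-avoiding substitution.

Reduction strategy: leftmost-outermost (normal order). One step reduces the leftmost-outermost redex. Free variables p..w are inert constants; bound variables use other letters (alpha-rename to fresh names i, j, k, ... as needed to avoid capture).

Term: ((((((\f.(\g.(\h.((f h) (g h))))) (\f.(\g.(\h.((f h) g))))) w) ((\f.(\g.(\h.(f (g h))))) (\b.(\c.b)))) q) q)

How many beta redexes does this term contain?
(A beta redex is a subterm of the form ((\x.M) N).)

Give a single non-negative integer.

Answer: 2

Derivation:
Term: ((((((\f.(\g.(\h.((f h) (g h))))) (\f.(\g.(\h.((f h) g))))) w) ((\f.(\g.(\h.(f (g h))))) (\b.(\c.b)))) q) q)
  Redex: ((\f.(\g.(\h.((f h) (g h))))) (\f.(\g.(\h.((f h) g)))))
  Redex: ((\f.(\g.(\h.(f (g h))))) (\b.(\c.b)))
Total redexes: 2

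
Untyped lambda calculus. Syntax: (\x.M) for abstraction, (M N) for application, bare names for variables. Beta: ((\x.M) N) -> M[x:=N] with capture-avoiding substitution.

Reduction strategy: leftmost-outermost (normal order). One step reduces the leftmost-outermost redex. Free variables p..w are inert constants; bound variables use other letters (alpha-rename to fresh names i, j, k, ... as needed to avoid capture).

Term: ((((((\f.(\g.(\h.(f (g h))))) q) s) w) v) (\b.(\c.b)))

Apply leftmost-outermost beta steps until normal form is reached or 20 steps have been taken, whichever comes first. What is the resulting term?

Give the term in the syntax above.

Answer: (((q (s w)) v) (\b.(\c.b)))

Derivation:
Step 0: ((((((\f.(\g.(\h.(f (g h))))) q) s) w) v) (\b.(\c.b)))
Step 1: (((((\g.(\h.(q (g h)))) s) w) v) (\b.(\c.b)))
Step 2: ((((\h.(q (s h))) w) v) (\b.(\c.b)))
Step 3: (((q (s w)) v) (\b.(\c.b)))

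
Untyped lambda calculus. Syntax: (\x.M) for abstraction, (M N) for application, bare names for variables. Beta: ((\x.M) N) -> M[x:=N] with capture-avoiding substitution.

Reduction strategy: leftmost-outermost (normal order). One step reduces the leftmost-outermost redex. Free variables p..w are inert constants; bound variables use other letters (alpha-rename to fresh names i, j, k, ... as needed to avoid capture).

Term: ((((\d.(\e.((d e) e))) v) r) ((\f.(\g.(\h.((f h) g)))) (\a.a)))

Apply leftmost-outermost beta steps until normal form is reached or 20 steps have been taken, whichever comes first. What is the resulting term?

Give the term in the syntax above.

Step 0: ((((\d.(\e.((d e) e))) v) r) ((\f.(\g.(\h.((f h) g)))) (\a.a)))
Step 1: (((\e.((v e) e)) r) ((\f.(\g.(\h.((f h) g)))) (\a.a)))
Step 2: (((v r) r) ((\f.(\g.(\h.((f h) g)))) (\a.a)))
Step 3: (((v r) r) (\g.(\h.(((\a.a) h) g))))
Step 4: (((v r) r) (\g.(\h.(h g))))

Answer: (((v r) r) (\g.(\h.(h g))))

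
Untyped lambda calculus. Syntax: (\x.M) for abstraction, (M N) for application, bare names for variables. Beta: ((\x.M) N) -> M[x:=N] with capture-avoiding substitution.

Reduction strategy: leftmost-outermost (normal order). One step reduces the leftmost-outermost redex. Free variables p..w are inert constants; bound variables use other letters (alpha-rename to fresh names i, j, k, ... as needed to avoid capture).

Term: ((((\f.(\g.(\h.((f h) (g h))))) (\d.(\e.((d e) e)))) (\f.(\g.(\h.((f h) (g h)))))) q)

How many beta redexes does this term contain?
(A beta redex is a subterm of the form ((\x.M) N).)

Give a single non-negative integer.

Term: ((((\f.(\g.(\h.((f h) (g h))))) (\d.(\e.((d e) e)))) (\f.(\g.(\h.((f h) (g h)))))) q)
  Redex: ((\f.(\g.(\h.((f h) (g h))))) (\d.(\e.((d e) e))))
Total redexes: 1

Answer: 1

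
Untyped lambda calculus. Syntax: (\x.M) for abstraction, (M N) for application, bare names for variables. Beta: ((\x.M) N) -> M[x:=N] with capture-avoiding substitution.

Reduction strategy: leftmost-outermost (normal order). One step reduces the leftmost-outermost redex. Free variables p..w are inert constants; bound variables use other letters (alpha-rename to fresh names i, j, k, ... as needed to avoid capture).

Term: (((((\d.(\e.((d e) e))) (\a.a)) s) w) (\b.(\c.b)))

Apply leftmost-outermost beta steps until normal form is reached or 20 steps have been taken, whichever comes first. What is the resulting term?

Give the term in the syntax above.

Answer: (((s s) w) (\b.(\c.b)))

Derivation:
Step 0: (((((\d.(\e.((d e) e))) (\a.a)) s) w) (\b.(\c.b)))
Step 1: ((((\e.(((\a.a) e) e)) s) w) (\b.(\c.b)))
Step 2: (((((\a.a) s) s) w) (\b.(\c.b)))
Step 3: (((s s) w) (\b.(\c.b)))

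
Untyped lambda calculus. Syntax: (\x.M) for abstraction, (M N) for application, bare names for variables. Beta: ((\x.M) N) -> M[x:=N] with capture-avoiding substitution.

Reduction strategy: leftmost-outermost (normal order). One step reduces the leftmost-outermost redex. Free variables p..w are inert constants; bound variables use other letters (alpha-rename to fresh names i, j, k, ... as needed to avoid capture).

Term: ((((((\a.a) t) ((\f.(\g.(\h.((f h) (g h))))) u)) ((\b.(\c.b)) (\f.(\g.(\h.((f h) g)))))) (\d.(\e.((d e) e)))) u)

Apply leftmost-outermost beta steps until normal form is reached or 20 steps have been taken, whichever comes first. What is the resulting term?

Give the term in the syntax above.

Step 0: ((((((\a.a) t) ((\f.(\g.(\h.((f h) (g h))))) u)) ((\b.(\c.b)) (\f.(\g.(\h.((f h) g)))))) (\d.(\e.((d e) e)))) u)
Step 1: ((((t ((\f.(\g.(\h.((f h) (g h))))) u)) ((\b.(\c.b)) (\f.(\g.(\h.((f h) g)))))) (\d.(\e.((d e) e)))) u)
Step 2: ((((t (\g.(\h.((u h) (g h))))) ((\b.(\c.b)) (\f.(\g.(\h.((f h) g)))))) (\d.(\e.((d e) e)))) u)
Step 3: ((((t (\g.(\h.((u h) (g h))))) (\c.(\f.(\g.(\h.((f h) g)))))) (\d.(\e.((d e) e)))) u)

Answer: ((((t (\g.(\h.((u h) (g h))))) (\c.(\f.(\g.(\h.((f h) g)))))) (\d.(\e.((d e) e)))) u)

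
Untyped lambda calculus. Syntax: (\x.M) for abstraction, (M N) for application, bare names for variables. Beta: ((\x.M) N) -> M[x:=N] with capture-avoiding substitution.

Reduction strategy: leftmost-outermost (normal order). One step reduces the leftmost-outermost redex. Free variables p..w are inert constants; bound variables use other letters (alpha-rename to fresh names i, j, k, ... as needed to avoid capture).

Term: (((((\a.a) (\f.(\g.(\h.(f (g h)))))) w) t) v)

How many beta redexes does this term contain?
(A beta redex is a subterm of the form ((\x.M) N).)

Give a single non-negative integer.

Term: (((((\a.a) (\f.(\g.(\h.(f (g h)))))) w) t) v)
  Redex: ((\a.a) (\f.(\g.(\h.(f (g h))))))
Total redexes: 1

Answer: 1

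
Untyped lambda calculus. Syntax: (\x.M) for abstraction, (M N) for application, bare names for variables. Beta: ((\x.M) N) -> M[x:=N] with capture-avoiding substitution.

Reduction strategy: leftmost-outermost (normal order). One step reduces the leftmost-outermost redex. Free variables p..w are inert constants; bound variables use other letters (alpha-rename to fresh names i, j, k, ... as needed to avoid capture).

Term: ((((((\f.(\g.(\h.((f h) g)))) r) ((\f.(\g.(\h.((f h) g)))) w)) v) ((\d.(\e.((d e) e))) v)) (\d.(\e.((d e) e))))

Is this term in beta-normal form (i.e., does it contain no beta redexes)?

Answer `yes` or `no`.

Answer: no

Derivation:
Term: ((((((\f.(\g.(\h.((f h) g)))) r) ((\f.(\g.(\h.((f h) g)))) w)) v) ((\d.(\e.((d e) e))) v)) (\d.(\e.((d e) e))))
Found 3 beta redex(es).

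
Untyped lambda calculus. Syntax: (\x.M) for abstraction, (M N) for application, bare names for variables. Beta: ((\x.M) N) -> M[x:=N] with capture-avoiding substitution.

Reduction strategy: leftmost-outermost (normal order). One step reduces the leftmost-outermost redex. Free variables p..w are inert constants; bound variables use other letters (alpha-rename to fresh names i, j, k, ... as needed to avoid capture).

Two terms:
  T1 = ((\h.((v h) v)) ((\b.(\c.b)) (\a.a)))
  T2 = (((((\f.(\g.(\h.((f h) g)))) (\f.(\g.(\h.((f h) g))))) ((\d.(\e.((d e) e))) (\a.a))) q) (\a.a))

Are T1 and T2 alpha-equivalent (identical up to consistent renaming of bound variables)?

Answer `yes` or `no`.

Term 1: ((\h.((v h) v)) ((\b.(\c.b)) (\a.a)))
Term 2: (((((\f.(\g.(\h.((f h) g)))) (\f.(\g.(\h.((f h) g))))) ((\d.(\e.((d e) e))) (\a.a))) q) (\a.a))
Alpha-equivalence: compare structure up to binder renaming.
Result: False

Answer: no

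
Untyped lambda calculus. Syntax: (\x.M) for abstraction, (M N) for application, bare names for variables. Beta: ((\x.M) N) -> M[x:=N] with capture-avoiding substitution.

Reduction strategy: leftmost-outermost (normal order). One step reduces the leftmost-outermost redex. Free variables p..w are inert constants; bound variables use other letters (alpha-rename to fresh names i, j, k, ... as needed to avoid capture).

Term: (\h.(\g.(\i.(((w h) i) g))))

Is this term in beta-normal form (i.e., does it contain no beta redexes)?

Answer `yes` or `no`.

Answer: yes

Derivation:
Term: (\h.(\g.(\i.(((w h) i) g))))
No beta redexes found.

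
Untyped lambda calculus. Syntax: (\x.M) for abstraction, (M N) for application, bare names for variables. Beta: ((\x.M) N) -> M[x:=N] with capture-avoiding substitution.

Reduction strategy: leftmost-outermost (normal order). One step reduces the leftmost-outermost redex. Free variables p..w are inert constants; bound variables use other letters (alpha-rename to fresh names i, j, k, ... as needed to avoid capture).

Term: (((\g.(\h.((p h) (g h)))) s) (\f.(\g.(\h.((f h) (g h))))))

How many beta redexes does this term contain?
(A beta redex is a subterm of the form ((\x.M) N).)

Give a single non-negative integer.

Term: (((\g.(\h.((p h) (g h)))) s) (\f.(\g.(\h.((f h) (g h))))))
  Redex: ((\g.(\h.((p h) (g h)))) s)
Total redexes: 1

Answer: 1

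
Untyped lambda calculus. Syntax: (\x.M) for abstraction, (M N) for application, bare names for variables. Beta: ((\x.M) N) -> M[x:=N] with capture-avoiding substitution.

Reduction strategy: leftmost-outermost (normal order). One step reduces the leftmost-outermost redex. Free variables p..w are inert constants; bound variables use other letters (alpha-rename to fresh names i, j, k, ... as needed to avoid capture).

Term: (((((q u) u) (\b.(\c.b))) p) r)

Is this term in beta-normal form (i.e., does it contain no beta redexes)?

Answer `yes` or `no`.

Term: (((((q u) u) (\b.(\c.b))) p) r)
No beta redexes found.

Answer: yes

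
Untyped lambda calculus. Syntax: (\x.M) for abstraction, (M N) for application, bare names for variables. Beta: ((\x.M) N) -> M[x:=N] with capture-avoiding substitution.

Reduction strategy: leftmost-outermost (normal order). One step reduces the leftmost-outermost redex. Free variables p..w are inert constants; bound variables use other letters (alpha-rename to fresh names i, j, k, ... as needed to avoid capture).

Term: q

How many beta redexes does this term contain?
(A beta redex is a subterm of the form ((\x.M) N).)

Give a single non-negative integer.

Term: q
  (no redexes)
Total redexes: 0

Answer: 0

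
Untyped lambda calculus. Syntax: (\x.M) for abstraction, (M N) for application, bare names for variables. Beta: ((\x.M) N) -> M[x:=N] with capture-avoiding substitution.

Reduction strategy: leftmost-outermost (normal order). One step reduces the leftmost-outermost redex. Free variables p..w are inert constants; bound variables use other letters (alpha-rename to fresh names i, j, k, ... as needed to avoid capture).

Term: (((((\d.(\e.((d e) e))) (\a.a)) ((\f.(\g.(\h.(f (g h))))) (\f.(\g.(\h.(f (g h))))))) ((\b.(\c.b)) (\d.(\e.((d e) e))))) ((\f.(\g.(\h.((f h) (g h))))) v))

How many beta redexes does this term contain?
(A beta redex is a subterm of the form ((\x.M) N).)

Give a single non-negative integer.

Answer: 4

Derivation:
Term: (((((\d.(\e.((d e) e))) (\a.a)) ((\f.(\g.(\h.(f (g h))))) (\f.(\g.(\h.(f (g h))))))) ((\b.(\c.b)) (\d.(\e.((d e) e))))) ((\f.(\g.(\h.((f h) (g h))))) v))
  Redex: ((\d.(\e.((d e) e))) (\a.a))
  Redex: ((\f.(\g.(\h.(f (g h))))) (\f.(\g.(\h.(f (g h))))))
  Redex: ((\b.(\c.b)) (\d.(\e.((d e) e))))
  Redex: ((\f.(\g.(\h.((f h) (g h))))) v)
Total redexes: 4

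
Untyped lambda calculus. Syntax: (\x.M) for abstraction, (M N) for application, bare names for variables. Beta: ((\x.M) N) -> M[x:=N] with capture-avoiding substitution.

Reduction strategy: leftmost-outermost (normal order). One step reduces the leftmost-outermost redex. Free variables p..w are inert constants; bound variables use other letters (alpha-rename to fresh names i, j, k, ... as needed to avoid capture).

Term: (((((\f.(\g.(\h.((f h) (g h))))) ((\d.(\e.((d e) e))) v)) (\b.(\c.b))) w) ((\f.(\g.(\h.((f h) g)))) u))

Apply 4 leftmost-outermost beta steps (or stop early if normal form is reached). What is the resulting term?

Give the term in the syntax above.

Answer: ((((\e.((v e) e)) w) ((\b.(\c.b)) w)) ((\f.(\g.(\h.((f h) g)))) u))

Derivation:
Step 0: (((((\f.(\g.(\h.((f h) (g h))))) ((\d.(\e.((d e) e))) v)) (\b.(\c.b))) w) ((\f.(\g.(\h.((f h) g)))) u))
Step 1: ((((\g.(\h.((((\d.(\e.((d e) e))) v) h) (g h)))) (\b.(\c.b))) w) ((\f.(\g.(\h.((f h) g)))) u))
Step 2: (((\h.((((\d.(\e.((d e) e))) v) h) ((\b.(\c.b)) h))) w) ((\f.(\g.(\h.((f h) g)))) u))
Step 3: (((((\d.(\e.((d e) e))) v) w) ((\b.(\c.b)) w)) ((\f.(\g.(\h.((f h) g)))) u))
Step 4: ((((\e.((v e) e)) w) ((\b.(\c.b)) w)) ((\f.(\g.(\h.((f h) g)))) u))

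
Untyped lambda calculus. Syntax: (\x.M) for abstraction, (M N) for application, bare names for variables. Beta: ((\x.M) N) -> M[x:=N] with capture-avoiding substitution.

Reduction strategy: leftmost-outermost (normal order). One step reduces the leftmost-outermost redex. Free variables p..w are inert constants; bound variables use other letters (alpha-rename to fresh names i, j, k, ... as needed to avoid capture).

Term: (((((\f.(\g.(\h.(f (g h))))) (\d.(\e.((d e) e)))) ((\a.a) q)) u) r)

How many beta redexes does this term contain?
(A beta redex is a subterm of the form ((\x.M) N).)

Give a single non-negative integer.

Answer: 2

Derivation:
Term: (((((\f.(\g.(\h.(f (g h))))) (\d.(\e.((d e) e)))) ((\a.a) q)) u) r)
  Redex: ((\f.(\g.(\h.(f (g h))))) (\d.(\e.((d e) e))))
  Redex: ((\a.a) q)
Total redexes: 2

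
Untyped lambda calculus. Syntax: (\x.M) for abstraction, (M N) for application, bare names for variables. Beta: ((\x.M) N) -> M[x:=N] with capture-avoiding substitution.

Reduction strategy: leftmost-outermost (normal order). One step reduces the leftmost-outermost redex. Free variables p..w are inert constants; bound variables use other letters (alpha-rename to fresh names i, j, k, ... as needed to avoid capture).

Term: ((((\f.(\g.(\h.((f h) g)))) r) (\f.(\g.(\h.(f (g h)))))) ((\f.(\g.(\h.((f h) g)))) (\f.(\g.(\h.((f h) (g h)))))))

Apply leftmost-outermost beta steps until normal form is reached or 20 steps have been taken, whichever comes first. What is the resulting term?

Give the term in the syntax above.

Answer: ((r (\g.(\h.(\i.((h i) (g i)))))) (\f.(\g.(\h.(f (g h))))))

Derivation:
Step 0: ((((\f.(\g.(\h.((f h) g)))) r) (\f.(\g.(\h.(f (g h)))))) ((\f.(\g.(\h.((f h) g)))) (\f.(\g.(\h.((f h) (g h)))))))
Step 1: (((\g.(\h.((r h) g))) (\f.(\g.(\h.(f (g h)))))) ((\f.(\g.(\h.((f h) g)))) (\f.(\g.(\h.((f h) (g h)))))))
Step 2: ((\h.((r h) (\f.(\g.(\h.(f (g h))))))) ((\f.(\g.(\h.((f h) g)))) (\f.(\g.(\h.((f h) (g h)))))))
Step 3: ((r ((\f.(\g.(\h.((f h) g)))) (\f.(\g.(\h.((f h) (g h))))))) (\f.(\g.(\h.(f (g h))))))
Step 4: ((r (\g.(\h.(((\f.(\g.(\h.((f h) (g h))))) h) g)))) (\f.(\g.(\h.(f (g h))))))
Step 5: ((r (\g.(\h.((\g.(\i.((h i) (g i)))) g)))) (\f.(\g.(\h.(f (g h))))))
Step 6: ((r (\g.(\h.(\i.((h i) (g i)))))) (\f.(\g.(\h.(f (g h))))))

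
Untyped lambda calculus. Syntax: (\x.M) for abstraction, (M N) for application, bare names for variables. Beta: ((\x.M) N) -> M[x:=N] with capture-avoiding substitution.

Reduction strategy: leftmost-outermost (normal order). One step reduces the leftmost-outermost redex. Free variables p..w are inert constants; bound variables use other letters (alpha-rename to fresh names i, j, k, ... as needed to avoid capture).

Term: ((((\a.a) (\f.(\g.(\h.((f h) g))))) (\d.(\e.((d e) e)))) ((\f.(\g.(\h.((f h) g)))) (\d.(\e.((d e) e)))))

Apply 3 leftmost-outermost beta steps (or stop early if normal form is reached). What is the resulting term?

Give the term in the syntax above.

Answer: (\h.(((\d.(\e.((d e) e))) h) ((\f.(\g.(\h.((f h) g)))) (\d.(\e.((d e) e))))))

Derivation:
Step 0: ((((\a.a) (\f.(\g.(\h.((f h) g))))) (\d.(\e.((d e) e)))) ((\f.(\g.(\h.((f h) g)))) (\d.(\e.((d e) e)))))
Step 1: (((\f.(\g.(\h.((f h) g)))) (\d.(\e.((d e) e)))) ((\f.(\g.(\h.((f h) g)))) (\d.(\e.((d e) e)))))
Step 2: ((\g.(\h.(((\d.(\e.((d e) e))) h) g))) ((\f.(\g.(\h.((f h) g)))) (\d.(\e.((d e) e)))))
Step 3: (\h.(((\d.(\e.((d e) e))) h) ((\f.(\g.(\h.((f h) g)))) (\d.(\e.((d e) e))))))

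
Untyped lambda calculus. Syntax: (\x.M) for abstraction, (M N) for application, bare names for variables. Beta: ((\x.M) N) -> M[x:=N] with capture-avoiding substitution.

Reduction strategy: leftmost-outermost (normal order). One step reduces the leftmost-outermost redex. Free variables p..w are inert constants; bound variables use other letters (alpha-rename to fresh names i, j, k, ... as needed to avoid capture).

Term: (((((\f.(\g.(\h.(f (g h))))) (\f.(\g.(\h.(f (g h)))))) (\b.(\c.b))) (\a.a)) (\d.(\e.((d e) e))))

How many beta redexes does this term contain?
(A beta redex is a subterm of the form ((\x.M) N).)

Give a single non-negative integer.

Answer: 1

Derivation:
Term: (((((\f.(\g.(\h.(f (g h))))) (\f.(\g.(\h.(f (g h)))))) (\b.(\c.b))) (\a.a)) (\d.(\e.((d e) e))))
  Redex: ((\f.(\g.(\h.(f (g h))))) (\f.(\g.(\h.(f (g h))))))
Total redexes: 1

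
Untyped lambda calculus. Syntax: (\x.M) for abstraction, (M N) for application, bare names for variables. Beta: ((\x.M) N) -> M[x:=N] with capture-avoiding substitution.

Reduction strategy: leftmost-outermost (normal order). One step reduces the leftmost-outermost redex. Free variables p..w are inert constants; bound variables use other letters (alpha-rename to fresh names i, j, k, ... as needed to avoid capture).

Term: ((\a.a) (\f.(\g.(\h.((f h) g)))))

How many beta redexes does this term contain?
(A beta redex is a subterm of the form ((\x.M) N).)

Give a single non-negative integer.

Term: ((\a.a) (\f.(\g.(\h.((f h) g)))))
  Redex: ((\a.a) (\f.(\g.(\h.((f h) g)))))
Total redexes: 1

Answer: 1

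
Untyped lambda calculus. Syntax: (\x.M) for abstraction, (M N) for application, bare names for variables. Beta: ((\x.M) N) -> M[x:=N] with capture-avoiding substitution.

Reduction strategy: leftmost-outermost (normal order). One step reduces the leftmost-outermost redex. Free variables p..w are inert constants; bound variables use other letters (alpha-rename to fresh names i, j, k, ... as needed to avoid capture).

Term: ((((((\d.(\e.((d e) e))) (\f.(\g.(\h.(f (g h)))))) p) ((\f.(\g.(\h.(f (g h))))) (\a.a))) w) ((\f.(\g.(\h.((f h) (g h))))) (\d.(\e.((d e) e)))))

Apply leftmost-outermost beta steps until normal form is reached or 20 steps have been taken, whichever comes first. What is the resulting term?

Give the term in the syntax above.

Answer: (((p (p (\g.(\h.(g h))))) w) (\g.(\h.((h (g h)) (g h)))))

Derivation:
Step 0: ((((((\d.(\e.((d e) e))) (\f.(\g.(\h.(f (g h)))))) p) ((\f.(\g.(\h.(f (g h))))) (\a.a))) w) ((\f.(\g.(\h.((f h) (g h))))) (\d.(\e.((d e) e)))))
Step 1: (((((\e.(((\f.(\g.(\h.(f (g h))))) e) e)) p) ((\f.(\g.(\h.(f (g h))))) (\a.a))) w) ((\f.(\g.(\h.((f h) (g h))))) (\d.(\e.((d e) e)))))
Step 2: ((((((\f.(\g.(\h.(f (g h))))) p) p) ((\f.(\g.(\h.(f (g h))))) (\a.a))) w) ((\f.(\g.(\h.((f h) (g h))))) (\d.(\e.((d e) e)))))
Step 3: (((((\g.(\h.(p (g h)))) p) ((\f.(\g.(\h.(f (g h))))) (\a.a))) w) ((\f.(\g.(\h.((f h) (g h))))) (\d.(\e.((d e) e)))))
Step 4: ((((\h.(p (p h))) ((\f.(\g.(\h.(f (g h))))) (\a.a))) w) ((\f.(\g.(\h.((f h) (g h))))) (\d.(\e.((d e) e)))))
Step 5: (((p (p ((\f.(\g.(\h.(f (g h))))) (\a.a)))) w) ((\f.(\g.(\h.((f h) (g h))))) (\d.(\e.((d e) e)))))
Step 6: (((p (p (\g.(\h.((\a.a) (g h)))))) w) ((\f.(\g.(\h.((f h) (g h))))) (\d.(\e.((d e) e)))))
Step 7: (((p (p (\g.(\h.(g h))))) w) ((\f.(\g.(\h.((f h) (g h))))) (\d.(\e.((d e) e)))))
Step 8: (((p (p (\g.(\h.(g h))))) w) (\g.(\h.(((\d.(\e.((d e) e))) h) (g h)))))
Step 9: (((p (p (\g.(\h.(g h))))) w) (\g.(\h.((\e.((h e) e)) (g h)))))
Step 10: (((p (p (\g.(\h.(g h))))) w) (\g.(\h.((h (g h)) (g h)))))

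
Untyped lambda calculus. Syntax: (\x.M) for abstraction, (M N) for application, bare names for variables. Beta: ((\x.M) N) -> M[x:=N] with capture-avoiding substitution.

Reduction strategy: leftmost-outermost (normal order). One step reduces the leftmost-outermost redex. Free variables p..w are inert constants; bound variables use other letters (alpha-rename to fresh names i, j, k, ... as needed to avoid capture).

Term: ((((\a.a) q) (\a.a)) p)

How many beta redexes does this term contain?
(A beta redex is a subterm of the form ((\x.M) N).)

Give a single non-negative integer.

Term: ((((\a.a) q) (\a.a)) p)
  Redex: ((\a.a) q)
Total redexes: 1

Answer: 1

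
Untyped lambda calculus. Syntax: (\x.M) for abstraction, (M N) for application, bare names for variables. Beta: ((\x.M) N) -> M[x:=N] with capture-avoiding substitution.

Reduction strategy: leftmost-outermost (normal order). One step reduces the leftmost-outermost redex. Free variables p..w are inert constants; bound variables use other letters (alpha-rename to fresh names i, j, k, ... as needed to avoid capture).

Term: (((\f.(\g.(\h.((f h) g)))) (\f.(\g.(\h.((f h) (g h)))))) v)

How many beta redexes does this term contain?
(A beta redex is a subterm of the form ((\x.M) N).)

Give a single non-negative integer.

Term: (((\f.(\g.(\h.((f h) g)))) (\f.(\g.(\h.((f h) (g h)))))) v)
  Redex: ((\f.(\g.(\h.((f h) g)))) (\f.(\g.(\h.((f h) (g h))))))
Total redexes: 1

Answer: 1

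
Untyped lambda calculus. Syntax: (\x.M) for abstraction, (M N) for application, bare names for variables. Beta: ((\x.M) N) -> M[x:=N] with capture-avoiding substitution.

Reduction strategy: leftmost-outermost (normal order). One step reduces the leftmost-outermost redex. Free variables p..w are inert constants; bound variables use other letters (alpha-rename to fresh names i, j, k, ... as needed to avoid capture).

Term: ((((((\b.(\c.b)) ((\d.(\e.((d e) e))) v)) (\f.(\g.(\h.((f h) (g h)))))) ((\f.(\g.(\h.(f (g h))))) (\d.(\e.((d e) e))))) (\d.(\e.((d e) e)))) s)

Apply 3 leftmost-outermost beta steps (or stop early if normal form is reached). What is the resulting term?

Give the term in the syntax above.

Answer: ((((\e.((v e) e)) ((\f.(\g.(\h.(f (g h))))) (\d.(\e.((d e) e))))) (\d.(\e.((d e) e)))) s)

Derivation:
Step 0: ((((((\b.(\c.b)) ((\d.(\e.((d e) e))) v)) (\f.(\g.(\h.((f h) (g h)))))) ((\f.(\g.(\h.(f (g h))))) (\d.(\e.((d e) e))))) (\d.(\e.((d e) e)))) s)
Step 1: (((((\c.((\d.(\e.((d e) e))) v)) (\f.(\g.(\h.((f h) (g h)))))) ((\f.(\g.(\h.(f (g h))))) (\d.(\e.((d e) e))))) (\d.(\e.((d e) e)))) s)
Step 2: (((((\d.(\e.((d e) e))) v) ((\f.(\g.(\h.(f (g h))))) (\d.(\e.((d e) e))))) (\d.(\e.((d e) e)))) s)
Step 3: ((((\e.((v e) e)) ((\f.(\g.(\h.(f (g h))))) (\d.(\e.((d e) e))))) (\d.(\e.((d e) e)))) s)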